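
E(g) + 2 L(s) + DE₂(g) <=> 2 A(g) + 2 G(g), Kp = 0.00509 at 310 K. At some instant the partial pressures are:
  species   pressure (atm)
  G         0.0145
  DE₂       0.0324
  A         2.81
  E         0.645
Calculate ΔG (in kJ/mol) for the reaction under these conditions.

ΔG = 7.08 kJ/mol

(L is a pure solid — omitted from Qp.)
Qp = P(A)²·P(G)² / (P(E)·P(DE₂)) = (2.81)²·(0.0145)² / ((0.645)·(0.0324)) = 0.0794
ΔG = RT ln(Qp/Kp) = (8.314 J mol⁻¹ K⁻¹)(310 K) × ln(0.0794/0.00509)
   = (2.577 kJ/mol)(2.747) = 7.08 kJ/mol
ΔG > 0, so the forward reaction is non-spontaneous (proceeds in reverse).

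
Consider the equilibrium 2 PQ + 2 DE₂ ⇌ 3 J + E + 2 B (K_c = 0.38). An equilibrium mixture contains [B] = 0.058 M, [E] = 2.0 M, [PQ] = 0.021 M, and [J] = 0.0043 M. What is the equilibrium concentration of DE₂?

[DE₂] = 0.0018 M

At equilibrium, K_c = [J]³·[E]·[B]² / ([PQ]²·[DE₂]²) = 0.38.
(0.0043)³·(2.0)·(0.058)² / ((0.021)²·([DE₂])²) = 0.38
[DE₂]² = 3.19×10⁻⁶ ⇒ [DE₂] = 0.0018 M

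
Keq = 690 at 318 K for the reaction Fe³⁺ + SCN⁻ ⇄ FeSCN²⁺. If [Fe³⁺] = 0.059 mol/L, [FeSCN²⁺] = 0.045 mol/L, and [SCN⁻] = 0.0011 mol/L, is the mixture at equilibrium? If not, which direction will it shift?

yes, at equilibrium

Q = [FeSCN²⁺] / ([Fe³⁺]·[SCN⁻]) = (0.045) / ((0.059)·(0.0011)) = 690
Q = 690 = Keq; the system is at equilibrium.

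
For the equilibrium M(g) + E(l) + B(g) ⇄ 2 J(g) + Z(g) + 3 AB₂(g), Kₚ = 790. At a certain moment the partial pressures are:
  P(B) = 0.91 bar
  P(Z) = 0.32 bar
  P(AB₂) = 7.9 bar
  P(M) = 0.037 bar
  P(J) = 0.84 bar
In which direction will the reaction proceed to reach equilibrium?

toward reactants

(E is a pure liquid — omitted from Qₚ.)
Qₚ = P(J)²·P(Z)·P(AB₂)³ / (P(M)·P(B)) = (0.84)²·(0.32)·(7.9)³ / ((0.037)·(0.91)) = 3300
Qₚ = 3300 > Kₚ = 790, so the reverse reaction proceeds.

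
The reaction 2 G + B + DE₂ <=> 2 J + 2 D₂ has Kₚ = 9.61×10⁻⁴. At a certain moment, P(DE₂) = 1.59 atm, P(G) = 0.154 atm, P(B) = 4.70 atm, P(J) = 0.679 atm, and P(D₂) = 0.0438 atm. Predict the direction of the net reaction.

Qₚ = P(J)²·P(D₂)² / (P(G)²·P(B)·P(DE₂)) = (0.679)²·(0.0438)² / ((0.154)²·(4.70)·(1.59)) = 0.00499
Qₚ = 0.00499 > Kₚ = 9.61×10⁻⁴, so the reverse reaction proceeds.

toward reactants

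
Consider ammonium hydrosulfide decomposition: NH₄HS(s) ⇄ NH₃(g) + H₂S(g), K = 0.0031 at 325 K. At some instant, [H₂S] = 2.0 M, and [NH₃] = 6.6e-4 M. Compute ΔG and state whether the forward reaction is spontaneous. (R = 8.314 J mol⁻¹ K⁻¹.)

ΔG = -2.31 kJ/mol; the forward reaction is spontaneous

(NH₄HS is a pure solid — omitted from Q.)
Q = [NH₃]·[H₂S] = (6.6e-4)·(2.0) = 0.00132
ΔG = RT ln(Q/K) = (8.314 J mol⁻¹ K⁻¹)(325 K) × ln(0.00132/0.0031)
   = (2.702 kJ/mol)(-0.8538) = -2.31 kJ/mol
ΔG < 0, so the forward reaction is spontaneous (proceeds forward).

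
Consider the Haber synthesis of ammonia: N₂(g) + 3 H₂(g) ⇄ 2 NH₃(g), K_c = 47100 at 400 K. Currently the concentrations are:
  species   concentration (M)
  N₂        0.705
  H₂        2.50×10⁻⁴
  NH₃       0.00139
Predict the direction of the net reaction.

Q_c = [NH₃]² / ([N₂]·[H₂]³) = (0.00139)² / ((0.705)·(2.50×10⁻⁴)³) = 1.75×10⁵
Q_c = 1.75×10⁵ > K_c = 47100, so the reverse reaction proceeds.

in the reverse direction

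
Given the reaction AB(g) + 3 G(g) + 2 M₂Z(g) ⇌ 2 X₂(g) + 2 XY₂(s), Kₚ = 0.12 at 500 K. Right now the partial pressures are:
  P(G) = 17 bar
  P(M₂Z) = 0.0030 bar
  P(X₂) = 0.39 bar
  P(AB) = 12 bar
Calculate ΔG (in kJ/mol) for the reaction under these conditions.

ΔG = 3.62 kJ/mol

(XY₂ is a pure solid — omitted from Qₚ.)
Qₚ = P(X₂)² / (P(AB)·P(G)³·P(M₂Z)²) = (0.39)² / ((12)·(17)³·(0.0030)²) = 0.287
ΔG = RT ln(Qₚ/Kₚ) = (8.314 J mol⁻¹ K⁻¹)(500 K) × ln(0.287/0.12)
   = (4.157 kJ/mol)(0.8720) = 3.62 kJ/mol
ΔG > 0, so the forward reaction is non-spontaneous (proceeds in reverse).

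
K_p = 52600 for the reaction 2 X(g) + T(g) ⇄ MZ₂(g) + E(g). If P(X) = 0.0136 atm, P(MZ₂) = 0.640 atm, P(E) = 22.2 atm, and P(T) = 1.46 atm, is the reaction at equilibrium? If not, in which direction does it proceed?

at equilibrium

Q_p = P(MZ₂)·P(E) / (P(X)²·P(T)) = (0.640)·(22.2) / ((0.0136)²·(1.46)) = 52600
Q_p = 52600 = K_p, so the system is already at equilibrium.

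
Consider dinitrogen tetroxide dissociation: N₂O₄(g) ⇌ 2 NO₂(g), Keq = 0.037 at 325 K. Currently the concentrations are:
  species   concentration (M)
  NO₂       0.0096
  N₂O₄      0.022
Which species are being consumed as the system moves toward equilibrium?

N₂O₄ (reactants)

Q = [NO₂]² / [N₂O₄] = (0.0096)² / (0.022) = 0.0042
Q = 0.0042 < Keq = 0.037: net forward reaction.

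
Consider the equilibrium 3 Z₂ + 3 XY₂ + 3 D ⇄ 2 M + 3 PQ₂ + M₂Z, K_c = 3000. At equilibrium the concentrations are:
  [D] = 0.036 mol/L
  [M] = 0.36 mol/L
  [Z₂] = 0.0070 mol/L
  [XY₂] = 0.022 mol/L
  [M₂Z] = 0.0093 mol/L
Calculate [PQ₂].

At equilibrium, K_c = [M]²·[PQ₂]³·[M₂Z] / ([Z₂]³·[XY₂]³·[D]³) = 3000.
(0.36)²·([PQ₂])³·(0.0093) / ((0.0070)³·(0.022)³·(0.036)³) = 3000
[PQ₂]³ = 4.24×10⁻¹⁰ ⇒ [PQ₂] = 7.5×10⁻⁴ mol/L

[PQ₂] = 7.5×10⁻⁴ mol/L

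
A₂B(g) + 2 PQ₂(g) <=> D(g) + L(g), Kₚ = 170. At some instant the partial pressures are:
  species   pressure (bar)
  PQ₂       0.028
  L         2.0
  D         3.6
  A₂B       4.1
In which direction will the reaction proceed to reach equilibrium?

in the reverse direction

Qₚ = P(D)·P(L) / (P(A₂B)·P(PQ₂)²) = (3.6)·(2.0) / ((4.1)·(0.028)²) = 2200
Qₚ = 2200 > Kₚ = 170, so the reverse reaction proceeds.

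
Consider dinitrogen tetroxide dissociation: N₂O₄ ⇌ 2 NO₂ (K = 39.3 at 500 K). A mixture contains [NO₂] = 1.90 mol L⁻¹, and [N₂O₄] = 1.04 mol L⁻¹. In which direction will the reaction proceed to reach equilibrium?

toward products

Q = [NO₂]² / [N₂O₄] = (1.90)² / (1.04) = 3.47
Q = 3.47 < K = 39.3, so the forward reaction proceeds.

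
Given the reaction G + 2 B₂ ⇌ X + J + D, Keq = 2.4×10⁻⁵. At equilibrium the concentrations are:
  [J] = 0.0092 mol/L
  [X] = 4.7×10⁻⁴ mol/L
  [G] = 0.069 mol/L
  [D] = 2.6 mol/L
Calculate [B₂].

At equilibrium, Keq = [X]·[J]·[D] / ([G]·[B₂]²) = 2.4×10⁻⁵.
(4.7×10⁻⁴)·(0.0092)·(2.6) / ((0.069)·([B₂])²) = 2.4×10⁻⁵
[B₂]² = 6.79 ⇒ [B₂] = 2.6 mol/L

[B₂] = 2.6 mol/L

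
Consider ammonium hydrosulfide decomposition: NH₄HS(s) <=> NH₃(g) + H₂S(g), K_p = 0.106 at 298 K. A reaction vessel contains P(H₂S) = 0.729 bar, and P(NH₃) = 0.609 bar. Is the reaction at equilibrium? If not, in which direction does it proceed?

in the reverse direction

(NH₄HS is a pure solid — omitted from Q_p.)
Q_p = P(NH₃)·P(H₂S) = (0.609)·(0.729) = 0.444
Q_p = 0.444 > K_p = 0.106, so the reverse reaction proceeds.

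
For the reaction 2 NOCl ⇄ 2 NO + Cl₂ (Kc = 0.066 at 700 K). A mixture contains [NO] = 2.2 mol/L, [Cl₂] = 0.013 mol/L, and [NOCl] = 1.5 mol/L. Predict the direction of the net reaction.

Qc = [NO]²·[Cl₂] / [NOCl]² = (2.2)²·(0.013) / (1.5)² = 0.028
Qc = 0.028 < Kc = 0.066, so the forward reaction proceeds.

forward (toward products)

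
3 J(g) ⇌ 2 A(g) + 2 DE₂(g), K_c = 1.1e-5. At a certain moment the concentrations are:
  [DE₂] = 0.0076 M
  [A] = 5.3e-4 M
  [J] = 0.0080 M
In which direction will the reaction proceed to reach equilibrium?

to the left

Q_c = [A]²·[DE₂]² / [J]³ = (5.3e-4)²·(0.0076)² / (0.0080)³ = 3.2e-5
Q_c = 3.2e-5 > K_c = 1.1e-5, so the reverse reaction proceeds.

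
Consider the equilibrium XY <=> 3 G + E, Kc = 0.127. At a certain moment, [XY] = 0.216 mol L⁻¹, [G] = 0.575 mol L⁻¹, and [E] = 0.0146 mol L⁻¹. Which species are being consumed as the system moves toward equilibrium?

Qc = [G]³·[E] / [XY] = (0.575)³·(0.0146) / (0.216) = 0.0128
Qc = 0.0128 < Kc = 0.127: net forward reaction.

XY (reactants)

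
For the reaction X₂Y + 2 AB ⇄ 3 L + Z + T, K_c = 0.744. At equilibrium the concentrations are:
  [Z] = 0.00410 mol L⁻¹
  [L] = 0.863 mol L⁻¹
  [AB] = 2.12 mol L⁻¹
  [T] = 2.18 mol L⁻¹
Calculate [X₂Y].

[X₂Y] = 0.00172 mol L⁻¹

At equilibrium, K_c = [L]³·[Z]·[T] / ([X₂Y]·[AB]²) = 0.744.
(0.863)³·(0.00410)·(2.18) / (([X₂Y])·(2.12)²) = 0.744
[X₂Y] = 0.00172 mol L⁻¹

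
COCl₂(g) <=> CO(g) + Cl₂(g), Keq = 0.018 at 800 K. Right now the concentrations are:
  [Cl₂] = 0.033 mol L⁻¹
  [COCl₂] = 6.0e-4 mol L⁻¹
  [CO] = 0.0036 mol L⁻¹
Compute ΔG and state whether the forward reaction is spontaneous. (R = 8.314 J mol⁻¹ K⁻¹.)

ΔG = 15.9 kJ/mol; the forward reaction is non-spontaneous

Q = [CO]·[Cl₂] / [COCl₂] = (0.0036)·(0.033) / (6.0e-4) = 0.198
ΔG = RT ln(Q/Keq) = (8.314 J mol⁻¹ K⁻¹)(800 K) × ln(0.198/0.018)
   = (6.651 kJ/mol)(2.398) = 15.9 kJ/mol
ΔG > 0, so the forward reaction is non-spontaneous (proceeds in reverse).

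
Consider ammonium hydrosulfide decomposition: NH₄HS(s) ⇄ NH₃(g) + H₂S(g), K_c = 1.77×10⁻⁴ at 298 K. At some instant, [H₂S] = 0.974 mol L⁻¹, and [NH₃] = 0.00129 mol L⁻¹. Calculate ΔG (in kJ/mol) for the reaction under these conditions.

(NH₄HS is a pure solid — omitted from Q_c.)
Q_c = [NH₃]·[H₂S] = (0.00129)·(0.974) = 0.00126
ΔG = RT ln(Q_c/K_c) = (8.314 J mol⁻¹ K⁻¹)(298 K) × ln(0.00126/1.77×10⁻⁴)
   = (2.478 kJ/mol)(1.963) = 4.86 kJ/mol
ΔG > 0, so the forward reaction is non-spontaneous (proceeds in reverse).

ΔG = 4.86 kJ/mol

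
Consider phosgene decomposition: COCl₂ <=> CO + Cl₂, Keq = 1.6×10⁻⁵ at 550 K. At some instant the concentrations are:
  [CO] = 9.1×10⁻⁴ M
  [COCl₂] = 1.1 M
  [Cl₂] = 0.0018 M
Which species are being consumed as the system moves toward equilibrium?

COCl₂ (reactants)

Q = [CO]·[Cl₂] / [COCl₂] = (9.1×10⁻⁴)·(0.0018) / (1.1) = 1.5×10⁻⁶
Q = 1.5×10⁻⁶ < Keq = 1.6×10⁻⁵: net forward reaction.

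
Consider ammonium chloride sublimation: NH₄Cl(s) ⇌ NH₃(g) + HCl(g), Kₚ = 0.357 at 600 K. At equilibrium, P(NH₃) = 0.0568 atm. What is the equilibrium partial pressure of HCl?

P(HCl) = 6.29 atm

(NH₄Cl is a pure solid — omitted from Kₚ.)
At equilibrium, Kₚ = P(NH₃)·P(HCl) = 0.357.
(0.0568)·(P(HCl)) = 0.357
P(HCl) = 6.29 atm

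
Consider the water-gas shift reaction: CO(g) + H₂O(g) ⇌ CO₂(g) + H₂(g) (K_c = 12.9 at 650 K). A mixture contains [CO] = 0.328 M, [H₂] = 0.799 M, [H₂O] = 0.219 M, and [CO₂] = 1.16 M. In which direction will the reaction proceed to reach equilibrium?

no net change (already at equilibrium)

Q_c = [CO₂]·[H₂] / ([CO]·[H₂O]) = (1.16)·(0.799) / ((0.328)·(0.219)) = 12.9
Q_c = 12.9 = K_c, so the system is already at equilibrium.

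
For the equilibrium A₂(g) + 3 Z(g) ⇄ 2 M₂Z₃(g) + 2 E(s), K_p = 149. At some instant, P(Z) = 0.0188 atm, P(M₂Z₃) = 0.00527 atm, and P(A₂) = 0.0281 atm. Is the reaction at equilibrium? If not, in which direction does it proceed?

at equilibrium

(E is a pure solid — omitted from Q_p.)
Q_p = P(M₂Z₃)² / (P(A₂)·P(Z)³) = (0.00527)² / ((0.0281)·(0.0188)³) = 149
Q_p = 149 = K_p, so the system is already at equilibrium.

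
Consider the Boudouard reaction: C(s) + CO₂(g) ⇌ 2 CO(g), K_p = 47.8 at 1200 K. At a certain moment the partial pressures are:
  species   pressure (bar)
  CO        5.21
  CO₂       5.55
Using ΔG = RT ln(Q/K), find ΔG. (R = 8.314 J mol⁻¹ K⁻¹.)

ΔG = -22.7 kJ/mol

(C is a pure solid — omitted from Q_p.)
Q_p = P(CO)² / P(CO₂) = (5.21)² / (5.55) = 4.89
ΔG = RT ln(Q_p/K_p) = (8.314 J mol⁻¹ K⁻¹)(1200 K) × ln(4.89/47.8)
   = (9.977 kJ/mol)(-2.280) = -22.7 kJ/mol
ΔG < 0, so the forward reaction is spontaneous (proceeds forward).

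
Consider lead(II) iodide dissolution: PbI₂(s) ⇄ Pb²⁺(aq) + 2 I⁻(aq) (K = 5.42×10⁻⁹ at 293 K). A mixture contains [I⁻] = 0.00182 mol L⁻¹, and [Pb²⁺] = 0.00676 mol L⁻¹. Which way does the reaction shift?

reverse (toward reactants)

(PbI₂ is a pure solid — omitted from Q.)
Q = [Pb²⁺]·[I⁻]² = (0.00676)·(0.00182)² = 2.24×10⁻⁸
Q = 2.24×10⁻⁸ > K = 5.42×10⁻⁹, so the reverse reaction proceeds.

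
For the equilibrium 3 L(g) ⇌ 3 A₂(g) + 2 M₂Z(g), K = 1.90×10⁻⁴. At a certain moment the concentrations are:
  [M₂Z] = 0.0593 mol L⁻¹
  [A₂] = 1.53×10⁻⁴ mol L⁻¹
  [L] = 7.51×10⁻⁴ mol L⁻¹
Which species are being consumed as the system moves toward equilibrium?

L (reactants)

Q = [A₂]³·[M₂Z]² / [L]³ = (1.53×10⁻⁴)³·(0.0593)² / (7.51×10⁻⁴)³ = 2.97×10⁻⁵
Q = 2.97×10⁻⁵ < K = 1.90×10⁻⁴: net forward reaction.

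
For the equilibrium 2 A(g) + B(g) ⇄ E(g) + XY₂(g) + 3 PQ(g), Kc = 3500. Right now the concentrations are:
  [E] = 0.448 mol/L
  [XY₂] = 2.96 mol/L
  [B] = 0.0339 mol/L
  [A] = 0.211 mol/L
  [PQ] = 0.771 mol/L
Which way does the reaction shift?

Qc = [E]·[XY₂]·[PQ]³ / ([A]²·[B]) = (0.448)·(2.96)·(0.771)³ / ((0.211)²·(0.0339)) = 403
Qc = 403 < Kc = 3500, so the forward reaction proceeds.

toward products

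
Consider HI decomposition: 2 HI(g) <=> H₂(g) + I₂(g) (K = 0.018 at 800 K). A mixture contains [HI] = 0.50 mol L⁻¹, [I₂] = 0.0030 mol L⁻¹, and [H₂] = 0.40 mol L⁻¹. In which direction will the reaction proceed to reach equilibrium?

Q = [H₂]·[I₂] / [HI]² = (0.40)·(0.0030) / (0.50)² = 0.0048
Q = 0.0048 < K = 0.018, so the forward reaction proceeds.

toward products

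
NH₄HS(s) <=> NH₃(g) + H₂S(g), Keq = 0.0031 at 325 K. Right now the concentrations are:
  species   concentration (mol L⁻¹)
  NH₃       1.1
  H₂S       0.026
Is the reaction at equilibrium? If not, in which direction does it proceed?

(NH₄HS is a pure solid — omitted from Q.)
Q = [NH₃]·[H₂S] = (1.1)·(0.026) = 0.029
Q = 0.029 > Keq = 0.0031, so the reverse reaction proceeds.

to the left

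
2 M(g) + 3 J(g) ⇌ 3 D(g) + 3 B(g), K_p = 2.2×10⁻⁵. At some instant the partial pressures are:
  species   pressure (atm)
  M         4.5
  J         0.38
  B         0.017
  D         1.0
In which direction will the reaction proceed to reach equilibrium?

Q_p = P(D)³·P(B)³ / (P(M)²·P(J)³) = (1.0)³·(0.017)³ / ((4.5)²·(0.38)³) = 4.4×10⁻⁶
Q_p = 4.4×10⁻⁶ < K_p = 2.2×10⁻⁵, so the forward reaction proceeds.

to the right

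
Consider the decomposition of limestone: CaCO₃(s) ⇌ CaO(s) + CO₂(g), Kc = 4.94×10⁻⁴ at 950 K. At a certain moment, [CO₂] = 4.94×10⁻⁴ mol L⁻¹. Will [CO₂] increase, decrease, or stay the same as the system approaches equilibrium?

(CaCO₃, CaO are pure solids — omitted from Qc.)
Qc = [CO₂] = 4.94×10⁻⁴
Qc = 4.94×10⁻⁴ = Kc; the system is at equilibrium.

stay the same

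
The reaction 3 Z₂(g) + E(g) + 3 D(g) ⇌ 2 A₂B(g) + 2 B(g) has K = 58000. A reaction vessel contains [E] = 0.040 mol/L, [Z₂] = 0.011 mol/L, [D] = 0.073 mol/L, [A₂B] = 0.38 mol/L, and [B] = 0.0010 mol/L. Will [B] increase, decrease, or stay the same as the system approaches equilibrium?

increase

Q = [A₂B]²·[B]² / ([Z₂]³·[E]·[D]³) = (0.38)²·(0.0010)² / ((0.011)³·(0.040)·(0.073)³) = 7000
Q = 7000 < K = 58000: net forward reaction.
B is a product, so it increases.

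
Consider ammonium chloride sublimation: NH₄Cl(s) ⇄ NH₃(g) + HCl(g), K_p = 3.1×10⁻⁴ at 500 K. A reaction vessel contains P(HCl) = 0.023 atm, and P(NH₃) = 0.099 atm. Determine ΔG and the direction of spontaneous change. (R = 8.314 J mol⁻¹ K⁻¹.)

ΔG = 8.29 kJ/mol; the forward reaction is non-spontaneous

(NH₄Cl is a pure solid — omitted from Q_p.)
Q_p = P(NH₃)·P(HCl) = (0.099)·(0.023) = 0.00228
ΔG = RT ln(Q_p/K_p) = (8.314 J mol⁻¹ K⁻¹)(500 K) × ln(0.00228/3.1×10⁻⁴)
   = (4.157 kJ/mol)(1.995) = 8.29 kJ/mol
ΔG > 0, so the forward reaction is non-spontaneous (proceeds in reverse).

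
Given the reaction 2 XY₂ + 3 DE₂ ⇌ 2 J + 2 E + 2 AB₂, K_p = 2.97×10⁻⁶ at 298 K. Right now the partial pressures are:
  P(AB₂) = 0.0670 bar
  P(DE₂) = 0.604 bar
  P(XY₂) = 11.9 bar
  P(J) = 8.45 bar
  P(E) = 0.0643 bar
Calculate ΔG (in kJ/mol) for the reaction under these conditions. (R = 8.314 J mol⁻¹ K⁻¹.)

Q_p = P(J)²·P(E)²·P(AB₂)² / (P(XY₂)²·P(DE₂)³) = (8.45)²·(0.0643)²·(0.0670)² / ((11.9)²·(0.604)³) = 4.25×10⁻⁵
ΔG = RT ln(Q_p/K_p) = (8.314 J mol⁻¹ K⁻¹)(298 K) × ln(4.25×10⁻⁵/2.97×10⁻⁶)
   = (2.478 kJ/mol)(2.661) = 6.59 kJ/mol
ΔG > 0, so the forward reaction is non-spontaneous (proceeds in reverse).

ΔG = 6.59 kJ/mol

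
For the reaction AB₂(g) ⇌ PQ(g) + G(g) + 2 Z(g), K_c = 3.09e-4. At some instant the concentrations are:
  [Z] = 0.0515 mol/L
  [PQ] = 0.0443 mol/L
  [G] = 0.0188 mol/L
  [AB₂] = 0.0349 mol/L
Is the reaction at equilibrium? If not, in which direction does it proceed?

in the forward direction

Q_c = [PQ]·[G]·[Z]² / [AB₂] = (0.0443)·(0.0188)·(0.0515)² / (0.0349) = 6.33e-5
Q_c = 6.33e-5 < K_c = 3.09e-4, so the forward reaction proceeds.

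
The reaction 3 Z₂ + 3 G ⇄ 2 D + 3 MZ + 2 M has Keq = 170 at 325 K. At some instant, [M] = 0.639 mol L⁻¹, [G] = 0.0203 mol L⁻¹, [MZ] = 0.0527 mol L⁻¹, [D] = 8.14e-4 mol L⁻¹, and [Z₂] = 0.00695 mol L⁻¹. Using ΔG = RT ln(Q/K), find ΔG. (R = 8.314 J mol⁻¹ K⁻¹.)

Q = [D]²·[MZ]³·[M]² / ([Z₂]³·[G]³) = (8.14e-4)²·(0.0527)³·(0.639)² / ((0.00695)³·(0.0203)³) = 14.1
ΔG = RT ln(Q/Keq) = (8.314 J mol⁻¹ K⁻¹)(325 K) × ln(14.1/170)
   = (2.702 kJ/mol)(-2.490) = -6.73 kJ/mol
ΔG < 0, so the forward reaction is spontaneous (proceeds forward).

ΔG = -6.73 kJ/mol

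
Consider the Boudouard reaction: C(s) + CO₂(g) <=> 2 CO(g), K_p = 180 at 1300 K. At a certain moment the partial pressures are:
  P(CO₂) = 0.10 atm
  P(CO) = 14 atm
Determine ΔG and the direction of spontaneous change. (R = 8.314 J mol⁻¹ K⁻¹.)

(C is a pure solid — omitted from Q_p.)
Q_p = P(CO)² / P(CO₂) = (14)² / (0.10) = 1960
ΔG = RT ln(Q_p/K_p) = (8.314 J mol⁻¹ K⁻¹)(1300 K) × ln(1960/180)
   = (10.81 kJ/mol)(2.388) = 25.8 kJ/mol
ΔG > 0, so the forward reaction is non-spontaneous (proceeds in reverse).

ΔG = 25.8 kJ/mol; the forward reaction is non-spontaneous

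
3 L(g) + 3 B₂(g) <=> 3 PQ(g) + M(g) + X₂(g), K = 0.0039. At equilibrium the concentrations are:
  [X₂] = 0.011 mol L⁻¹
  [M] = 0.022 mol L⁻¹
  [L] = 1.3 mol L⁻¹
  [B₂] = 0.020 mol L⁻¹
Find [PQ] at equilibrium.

[PQ] = 0.066 mol L⁻¹

At equilibrium, K = [PQ]³·[M]·[X₂] / ([L]³·[B₂]³) = 0.0039.
([PQ])³·(0.022)·(0.011) / ((1.3)³·(0.020)³) = 0.0039
[PQ]³ = 2.83e-4 ⇒ [PQ] = 0.066 mol L⁻¹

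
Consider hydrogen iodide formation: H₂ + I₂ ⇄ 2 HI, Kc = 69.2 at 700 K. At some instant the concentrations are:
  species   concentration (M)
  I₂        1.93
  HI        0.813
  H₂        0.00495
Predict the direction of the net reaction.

at equilibrium

Qc = [HI]² / ([H₂]·[I₂]) = (0.813)² / ((0.00495)·(1.93)) = 69.2
Qc = 69.2 = Kc, so the system is already at equilibrium.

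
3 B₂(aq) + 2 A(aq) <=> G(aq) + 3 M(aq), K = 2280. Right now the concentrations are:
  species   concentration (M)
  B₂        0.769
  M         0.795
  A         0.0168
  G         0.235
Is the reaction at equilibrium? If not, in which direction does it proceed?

in the forward direction

Q = [G]·[M]³ / ([B₂]³·[A]²) = (0.235)·(0.795)³ / ((0.769)³·(0.0168)²) = 920
Q = 920 < K = 2280, so the forward reaction proceeds.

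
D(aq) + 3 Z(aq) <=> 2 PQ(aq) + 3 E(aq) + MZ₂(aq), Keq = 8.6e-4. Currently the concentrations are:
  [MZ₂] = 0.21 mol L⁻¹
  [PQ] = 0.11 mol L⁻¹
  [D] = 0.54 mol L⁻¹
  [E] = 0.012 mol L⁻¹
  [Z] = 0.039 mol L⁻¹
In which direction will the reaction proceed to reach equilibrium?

Q = [PQ]²·[E]³·[MZ₂] / ([D]·[Z]³) = (0.11)²·(0.012)³·(0.21) / ((0.54)·(0.039)³) = 1.4e-4
Q = 1.4e-4 < Keq = 8.6e-4, so the forward reaction proceeds.

in the forward direction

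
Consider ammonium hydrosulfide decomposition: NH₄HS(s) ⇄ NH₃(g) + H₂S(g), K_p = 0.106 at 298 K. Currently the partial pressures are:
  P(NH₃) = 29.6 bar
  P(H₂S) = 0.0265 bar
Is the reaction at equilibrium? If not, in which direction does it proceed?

reverse (toward reactants)

(NH₄HS is a pure solid — omitted from Q_p.)
Q_p = P(NH₃)·P(H₂S) = (29.6)·(0.0265) = 0.784
Q_p = 0.784 > K_p = 0.106, so the reverse reaction proceeds.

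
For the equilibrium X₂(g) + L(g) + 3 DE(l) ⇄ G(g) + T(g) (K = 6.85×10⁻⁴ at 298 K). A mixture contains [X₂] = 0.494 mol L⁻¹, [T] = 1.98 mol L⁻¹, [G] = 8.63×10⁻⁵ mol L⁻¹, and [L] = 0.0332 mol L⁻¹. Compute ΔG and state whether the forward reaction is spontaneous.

(DE is a pure liquid — omitted from Q.)
Q = [G]·[T] / ([X₂]·[L]) = (8.63×10⁻⁵)·(1.98) / ((0.494)·(0.0332)) = 0.0104
ΔG = RT ln(Q/K) = (8.314 J mol⁻¹ K⁻¹)(298 K) × ln(0.0104/6.85×10⁻⁴)
   = (2.478 kJ/mol)(2.720) = 6.74 kJ/mol
ΔG > 0, so the forward reaction is non-spontaneous (proceeds in reverse).

ΔG = 6.74 kJ/mol; the forward reaction is non-spontaneous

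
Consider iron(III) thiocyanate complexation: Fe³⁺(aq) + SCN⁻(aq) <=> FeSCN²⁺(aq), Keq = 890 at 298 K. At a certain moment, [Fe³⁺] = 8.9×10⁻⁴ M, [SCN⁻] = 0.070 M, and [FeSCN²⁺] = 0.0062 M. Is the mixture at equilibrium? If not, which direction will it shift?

no; Q < K, reaction proceeds forward

Q = [FeSCN²⁺] / ([Fe³⁺]·[SCN⁻]) = (0.0062) / ((8.9×10⁻⁴)·(0.070)) = 100
Q = 100 < Keq = 890: net forward reaction.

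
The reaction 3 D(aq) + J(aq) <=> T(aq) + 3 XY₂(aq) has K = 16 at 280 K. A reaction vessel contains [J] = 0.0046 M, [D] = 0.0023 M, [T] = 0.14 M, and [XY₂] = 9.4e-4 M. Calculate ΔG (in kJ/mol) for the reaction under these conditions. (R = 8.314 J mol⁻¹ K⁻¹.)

Q = [T]·[XY₂]³ / ([D]³·[J]) = (0.14)·(9.4e-4)³ / ((0.0023)³·(0.0046)) = 2.08
ΔG = RT ln(Q/K) = (8.314 J mol⁻¹ K⁻¹)(280 K) × ln(2.08/16)
   = (2.328 kJ/mol)(-2.040) = -4.75 kJ/mol
ΔG < 0, so the forward reaction is spontaneous (proceeds forward).

ΔG = -4.75 kJ/mol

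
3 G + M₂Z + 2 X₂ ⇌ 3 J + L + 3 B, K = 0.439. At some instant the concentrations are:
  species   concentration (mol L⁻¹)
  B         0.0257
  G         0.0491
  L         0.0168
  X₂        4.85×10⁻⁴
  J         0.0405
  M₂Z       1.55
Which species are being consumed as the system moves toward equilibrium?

Q = [J]³·[L]·[B]³ / ([G]³·[M₂Z]·[X₂]²) = (0.0405)³·(0.0168)·(0.0257)³ / ((0.0491)³·(1.55)·(4.85×10⁻⁴)²) = 0.439
Q = 0.439 = K; the system is at equilibrium.

none (at equilibrium)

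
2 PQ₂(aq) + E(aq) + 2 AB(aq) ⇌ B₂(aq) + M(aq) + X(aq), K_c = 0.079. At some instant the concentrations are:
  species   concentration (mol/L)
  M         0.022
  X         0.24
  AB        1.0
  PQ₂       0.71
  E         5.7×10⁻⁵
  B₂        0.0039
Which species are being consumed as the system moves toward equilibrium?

B₂, M, X (products)

Q_c = [B₂]·[M]·[X] / ([PQ₂]²·[E]·[AB]²) = (0.0039)·(0.022)·(0.24) / ((0.71)²·(5.7×10⁻⁵)·(1.0)²) = 0.72
Q_c = 0.72 > K_c = 0.079: net reverse reaction.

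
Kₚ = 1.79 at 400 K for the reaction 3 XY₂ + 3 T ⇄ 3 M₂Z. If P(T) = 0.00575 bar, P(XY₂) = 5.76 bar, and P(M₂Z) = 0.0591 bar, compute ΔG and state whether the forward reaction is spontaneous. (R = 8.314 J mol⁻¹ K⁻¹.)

Qₚ = P(M₂Z)³ / (P(XY₂)³·P(T)³) = (0.0591)³ / ((5.76)³·(0.00575)³) = 5.68
ΔG = RT ln(Qₚ/Kₚ) = (8.314 J mol⁻¹ K⁻¹)(400 K) × ln(5.68/1.79)
   = (3.326 kJ/mol)(1.155) = 3.84 kJ/mol
ΔG > 0, so the forward reaction is non-spontaneous (proceeds in reverse).

ΔG = 3.84 kJ/mol; the forward reaction is non-spontaneous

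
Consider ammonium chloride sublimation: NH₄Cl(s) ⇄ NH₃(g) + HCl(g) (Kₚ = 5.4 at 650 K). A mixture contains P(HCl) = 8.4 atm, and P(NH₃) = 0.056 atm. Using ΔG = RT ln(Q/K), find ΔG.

(NH₄Cl is a pure solid — omitted from Qₚ.)
Qₚ = P(NH₃)·P(HCl) = (0.056)·(8.4) = 0.470
ΔG = RT ln(Qₚ/Kₚ) = (8.314 J mol⁻¹ K⁻¹)(650 K) × ln(0.470/5.4)
   = (5.404 kJ/mol)(-2.441) = -13.2 kJ/mol
ΔG < 0, so the forward reaction is spontaneous (proceeds forward).

ΔG = -13.2 kJ/mol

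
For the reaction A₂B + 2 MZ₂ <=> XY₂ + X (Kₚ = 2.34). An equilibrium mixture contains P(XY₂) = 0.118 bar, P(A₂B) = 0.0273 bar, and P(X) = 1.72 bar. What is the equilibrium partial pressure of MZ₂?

At equilibrium, Kₚ = P(XY₂)·P(X) / (P(A₂B)·P(MZ₂)²) = 2.34.
(0.118)·(1.72) / ((0.0273)·(P(MZ₂))²) = 2.34
P(MZ₂)² = 3.18 ⇒ P(MZ₂) = 1.78 bar

P(MZ₂) = 1.78 bar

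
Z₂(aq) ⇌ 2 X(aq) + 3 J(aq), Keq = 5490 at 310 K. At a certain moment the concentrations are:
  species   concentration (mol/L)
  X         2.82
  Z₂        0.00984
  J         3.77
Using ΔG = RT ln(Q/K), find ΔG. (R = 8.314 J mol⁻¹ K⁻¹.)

Q = [X]²·[J]³ / [Z₂] = (2.82)²·(3.77)³ / (0.00984) = 43300
ΔG = RT ln(Q/Keq) = (8.314 J mol⁻¹ K⁻¹)(310 K) × ln(43300/5490)
   = (2.577 kJ/mol)(2.065) = 5.32 kJ/mol
ΔG > 0, so the forward reaction is non-spontaneous (proceeds in reverse).

ΔG = 5.32 kJ/mol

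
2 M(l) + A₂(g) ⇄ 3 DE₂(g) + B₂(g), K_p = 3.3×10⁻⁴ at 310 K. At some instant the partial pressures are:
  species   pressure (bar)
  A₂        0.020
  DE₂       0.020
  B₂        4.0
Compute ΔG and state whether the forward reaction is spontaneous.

(M is a pure liquid — omitted from Q_p.)
Q_p = P(DE₂)³·P(B₂) / P(A₂) = (0.020)³·(4.0) / (0.020) = 0.00160
ΔG = RT ln(Q_p/K_p) = (8.314 J mol⁻¹ K⁻¹)(310 K) × ln(0.00160/3.3×10⁻⁴)
   = (2.577 kJ/mol)(1.579) = 4.07 kJ/mol
ΔG > 0, so the forward reaction is non-spontaneous (proceeds in reverse).

ΔG = 4.07 kJ/mol; the forward reaction is non-spontaneous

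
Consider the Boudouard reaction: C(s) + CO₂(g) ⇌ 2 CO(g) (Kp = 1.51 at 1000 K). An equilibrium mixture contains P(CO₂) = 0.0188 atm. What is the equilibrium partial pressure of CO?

P(CO) = 0.168 atm

(C is a pure solid — omitted from Kp.)
At equilibrium, Kp = P(CO)² / P(CO₂) = 1.51.
(P(CO))² / (0.0188) = 1.51
P(CO)² = 0.0284 ⇒ P(CO) = 0.168 atm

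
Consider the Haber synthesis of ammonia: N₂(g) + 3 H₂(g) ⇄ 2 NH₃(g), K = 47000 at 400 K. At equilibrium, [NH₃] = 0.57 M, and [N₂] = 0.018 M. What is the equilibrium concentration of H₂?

[H₂] = 0.073 M

At equilibrium, K = [NH₃]² / ([N₂]·[H₂]³) = 47000.
(0.57)² / ((0.018)·([H₂])³) = 47000
[H₂]³ = 3.84×10⁻⁴ ⇒ [H₂] = 0.073 M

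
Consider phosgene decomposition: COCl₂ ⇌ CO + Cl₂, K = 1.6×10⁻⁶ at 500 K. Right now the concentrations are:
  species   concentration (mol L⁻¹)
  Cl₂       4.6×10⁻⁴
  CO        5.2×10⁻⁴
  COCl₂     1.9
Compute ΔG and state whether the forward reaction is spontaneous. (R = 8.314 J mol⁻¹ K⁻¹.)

ΔG = -10.6 kJ/mol; the forward reaction is spontaneous

Q = [CO]·[Cl₂] / [COCl₂] = (5.2×10⁻⁴)·(4.6×10⁻⁴) / (1.9) = 1.26×10⁻⁷
ΔG = RT ln(Q/K) = (8.314 J mol⁻¹ K⁻¹)(500 K) × ln(1.26×10⁻⁷/1.6×10⁻⁶)
   = (4.157 kJ/mol)(-2.541) = -10.6 kJ/mol
ΔG < 0, so the forward reaction is spontaneous (proceeds forward).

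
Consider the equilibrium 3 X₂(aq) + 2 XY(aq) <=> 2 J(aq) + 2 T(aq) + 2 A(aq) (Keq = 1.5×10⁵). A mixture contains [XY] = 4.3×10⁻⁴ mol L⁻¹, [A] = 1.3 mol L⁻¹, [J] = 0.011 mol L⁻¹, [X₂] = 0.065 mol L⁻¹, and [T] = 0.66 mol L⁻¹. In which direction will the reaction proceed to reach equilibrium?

toward reactants

Q = [J]²·[T]²·[A]² / ([X₂]³·[XY]²) = (0.011)²·(0.66)²·(1.3)² / ((0.065)³·(4.3×10⁻⁴)²) = 1.8×10⁶
Q = 1.8×10⁶ > Keq = 1.5×10⁵, so the reverse reaction proceeds.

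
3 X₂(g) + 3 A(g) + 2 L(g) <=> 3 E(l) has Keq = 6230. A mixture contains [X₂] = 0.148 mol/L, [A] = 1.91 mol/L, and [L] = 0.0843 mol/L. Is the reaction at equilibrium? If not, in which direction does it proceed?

(E is a pure liquid — omitted from Q.)
Q = 1 / ([X₂]³·[A]³·[L]²) = 1 / ((0.148)³·(1.91)³·(0.0843)²) = 6230
Q = 6230 = Keq, so the system is already at equilibrium.

neither direction; the system is at equilibrium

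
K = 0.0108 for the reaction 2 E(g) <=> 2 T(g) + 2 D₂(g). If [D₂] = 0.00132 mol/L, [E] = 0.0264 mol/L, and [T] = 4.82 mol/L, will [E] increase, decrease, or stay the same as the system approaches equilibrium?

Q = [T]²·[D₂]² / [E]² = (4.82)²·(0.00132)² / (0.0264)² = 0.0581
Q = 0.0581 > K = 0.0108: net reverse reaction.
E is a reactant, so it increases.

increase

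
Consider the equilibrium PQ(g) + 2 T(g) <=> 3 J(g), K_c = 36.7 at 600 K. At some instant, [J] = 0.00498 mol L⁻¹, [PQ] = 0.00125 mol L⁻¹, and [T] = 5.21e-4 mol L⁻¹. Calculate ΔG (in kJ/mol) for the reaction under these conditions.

Q_c = [J]³ / ([PQ]·[T]²) = (0.00498)³ / ((0.00125)·(5.21e-4)²) = 364
ΔG = RT ln(Q_c/K_c) = (8.314 J mol⁻¹ K⁻¹)(600 K) × ln(364/36.7)
   = (4.988 kJ/mol)(2.294) = 11.4 kJ/mol
ΔG > 0, so the forward reaction is non-spontaneous (proceeds in reverse).

ΔG = 11.4 kJ/mol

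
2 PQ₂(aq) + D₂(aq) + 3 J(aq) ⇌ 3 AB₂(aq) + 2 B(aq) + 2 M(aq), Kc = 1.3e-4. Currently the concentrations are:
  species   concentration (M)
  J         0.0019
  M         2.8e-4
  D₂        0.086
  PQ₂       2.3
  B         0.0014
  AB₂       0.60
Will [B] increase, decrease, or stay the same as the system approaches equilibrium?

Qc = [AB₂]³·[B]²·[M]² / ([PQ₂]²·[D₂]·[J]³) = (0.60)³·(0.0014)²·(2.8e-4)² / ((2.3)²·(0.086)·(0.0019)³) = 1.1e-5
Qc = 1.1e-5 < Kc = 1.3e-4: net forward reaction.
B is a product, so it increases.

increase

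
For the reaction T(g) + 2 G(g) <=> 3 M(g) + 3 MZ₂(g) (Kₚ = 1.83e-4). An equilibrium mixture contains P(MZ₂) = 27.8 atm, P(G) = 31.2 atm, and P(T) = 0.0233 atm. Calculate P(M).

At equilibrium, Kₚ = P(M)³·P(MZ₂)³ / (P(T)·P(G)²) = 1.83e-4.
(P(M))³·(27.8)³ / ((0.0233)·(31.2)²) = 1.83e-4
P(M)³ = 1.93e-7 ⇒ P(M) = 0.00578 atm

P(M) = 0.00578 atm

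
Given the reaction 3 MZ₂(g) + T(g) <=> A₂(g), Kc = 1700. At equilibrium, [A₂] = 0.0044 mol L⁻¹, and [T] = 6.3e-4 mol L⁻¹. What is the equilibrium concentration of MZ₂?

At equilibrium, Kc = [A₂] / ([MZ₂]³·[T]) = 1700.
(0.0044) / (([MZ₂])³·(6.3e-4)) = 1700
[MZ₂]³ = 0.00411 ⇒ [MZ₂] = 0.16 mol L⁻¹

[MZ₂] = 0.16 mol L⁻¹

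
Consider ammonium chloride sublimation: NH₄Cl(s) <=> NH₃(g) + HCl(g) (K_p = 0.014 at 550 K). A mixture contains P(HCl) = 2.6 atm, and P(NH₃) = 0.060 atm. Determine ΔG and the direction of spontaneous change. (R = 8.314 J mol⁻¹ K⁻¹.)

ΔG = 11.0 kJ/mol; the forward reaction is non-spontaneous

(NH₄Cl is a pure solid — omitted from Q_p.)
Q_p = P(NH₃)·P(HCl) = (0.060)·(2.6) = 0.156
ΔG = RT ln(Q_p/K_p) = (8.314 J mol⁻¹ K⁻¹)(550 K) × ln(0.156/0.014)
   = (4.573 kJ/mol)(2.411) = 11.0 kJ/mol
ΔG > 0, so the forward reaction is non-spontaneous (proceeds in reverse).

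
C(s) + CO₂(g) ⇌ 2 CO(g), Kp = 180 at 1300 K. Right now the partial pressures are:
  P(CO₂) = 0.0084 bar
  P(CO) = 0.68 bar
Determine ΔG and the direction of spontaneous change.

(C is a pure solid — omitted from Qp.)
Qp = P(CO)² / P(CO₂) = (0.68)² / (0.0084) = 55.0
ΔG = RT ln(Qp/Kp) = (8.314 J mol⁻¹ K⁻¹)(1300 K) × ln(55.0/180)
   = (10.81 kJ/mol)(-1.186) = -12.8 kJ/mol
ΔG < 0, so the forward reaction is spontaneous (proceeds forward).

ΔG = -12.8 kJ/mol; the forward reaction is spontaneous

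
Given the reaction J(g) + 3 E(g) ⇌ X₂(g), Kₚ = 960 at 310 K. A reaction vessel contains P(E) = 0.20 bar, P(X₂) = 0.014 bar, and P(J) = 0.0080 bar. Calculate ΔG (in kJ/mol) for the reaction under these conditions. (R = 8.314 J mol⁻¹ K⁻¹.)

ΔG = -3.81 kJ/mol

Qₚ = P(X₂) / (P(J)·P(E)³) = (0.014) / ((0.0080)·(0.20)³) = 219
ΔG = RT ln(Qₚ/Kₚ) = (8.314 J mol⁻¹ K⁻¹)(310 K) × ln(219/960)
   = (2.577 kJ/mol)(-1.478) = -3.81 kJ/mol
ΔG < 0, so the forward reaction is spontaneous (proceeds forward).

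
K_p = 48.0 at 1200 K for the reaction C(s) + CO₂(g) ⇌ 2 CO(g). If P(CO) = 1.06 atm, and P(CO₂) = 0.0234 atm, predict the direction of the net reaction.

no net change (already at equilibrium)

(C is a pure solid — omitted from Q_p.)
Q_p = P(CO)² / P(CO₂) = (1.06)² / (0.0234) = 48.0
Q_p = 48.0 = K_p, so the system is already at equilibrium.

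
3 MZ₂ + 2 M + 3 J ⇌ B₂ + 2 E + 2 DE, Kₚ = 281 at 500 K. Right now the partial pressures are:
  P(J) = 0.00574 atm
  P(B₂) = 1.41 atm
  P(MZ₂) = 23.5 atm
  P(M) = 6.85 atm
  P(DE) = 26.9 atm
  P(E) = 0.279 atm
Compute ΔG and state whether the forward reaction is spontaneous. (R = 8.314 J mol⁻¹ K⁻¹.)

ΔG = 3.73 kJ/mol; the forward reaction is non-spontaneous

Qₚ = P(B₂)·P(E)²·P(DE)² / (P(MZ₂)³·P(M)²·P(J)³) = (1.41)·(0.279)²·(26.9)² / ((23.5)³·(6.85)²·(0.00574)³) = 690
ΔG = RT ln(Qₚ/Kₚ) = (8.314 J mol⁻¹ K⁻¹)(500 K) × ln(690/281)
   = (4.157 kJ/mol)(0.8983) = 3.73 kJ/mol
ΔG > 0, so the forward reaction is non-spontaneous (proceeds in reverse).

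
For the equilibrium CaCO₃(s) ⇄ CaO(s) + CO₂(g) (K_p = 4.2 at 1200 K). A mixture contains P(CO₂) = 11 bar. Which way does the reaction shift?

to the left

(CaCO₃, CaO are pure solids — omitted from Q_p.)
Q_p = P(CO₂) = 11
Q_p = 11 > K_p = 4.2, so the reverse reaction proceeds.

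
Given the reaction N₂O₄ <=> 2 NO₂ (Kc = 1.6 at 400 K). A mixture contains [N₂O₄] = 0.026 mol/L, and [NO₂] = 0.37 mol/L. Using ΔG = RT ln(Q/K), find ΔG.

ΔG = 3.96 kJ/mol

Qc = [NO₂]² / [N₂O₄] = (0.37)² / (0.026) = 5.27
ΔG = RT ln(Qc/Kc) = (8.314 J mol⁻¹ K⁻¹)(400 K) × ln(5.27/1.6)
   = (3.326 kJ/mol)(1.192) = 3.96 kJ/mol
ΔG > 0, so the forward reaction is non-spontaneous (proceeds in reverse).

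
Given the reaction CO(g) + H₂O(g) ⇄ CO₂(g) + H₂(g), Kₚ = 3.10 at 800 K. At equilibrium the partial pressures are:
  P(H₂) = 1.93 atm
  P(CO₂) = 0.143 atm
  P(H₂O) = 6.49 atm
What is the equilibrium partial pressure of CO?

At equilibrium, Kₚ = P(CO₂)·P(H₂) / (P(CO)·P(H₂O)) = 3.10.
(0.143)·(1.93) / ((P(CO))·(6.49)) = 3.10
P(CO) = 0.0137 atm

P(CO) = 0.0137 atm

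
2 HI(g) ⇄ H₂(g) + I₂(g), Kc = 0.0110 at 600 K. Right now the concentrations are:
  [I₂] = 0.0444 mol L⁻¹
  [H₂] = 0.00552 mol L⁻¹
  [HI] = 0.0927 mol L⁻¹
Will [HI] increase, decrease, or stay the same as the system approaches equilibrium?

Qc = [H₂]·[I₂] / [HI]² = (0.00552)·(0.0444) / (0.0927)² = 0.0285
Qc = 0.0285 > Kc = 0.0110: net reverse reaction.
HI is a reactant, so it increases.

increase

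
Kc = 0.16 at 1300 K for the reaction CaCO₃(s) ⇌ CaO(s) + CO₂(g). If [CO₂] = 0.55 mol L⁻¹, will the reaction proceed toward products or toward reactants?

(CaCO₃, CaO are pure solids — omitted from Qc.)
Qc = [CO₂] = 0.55
Qc = 0.55 > Kc = 0.16, so the reverse reaction proceeds.

in the reverse direction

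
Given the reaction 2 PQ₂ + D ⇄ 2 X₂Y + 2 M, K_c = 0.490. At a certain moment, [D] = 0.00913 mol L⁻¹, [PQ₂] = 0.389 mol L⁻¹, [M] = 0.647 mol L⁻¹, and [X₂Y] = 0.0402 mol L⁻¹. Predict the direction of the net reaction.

at equilibrium

Q_c = [X₂Y]²·[M]² / ([PQ₂]²·[D]) = (0.0402)²·(0.647)² / ((0.389)²·(0.00913)) = 0.490
Q_c = 0.490 = K_c, so the system is already at equilibrium.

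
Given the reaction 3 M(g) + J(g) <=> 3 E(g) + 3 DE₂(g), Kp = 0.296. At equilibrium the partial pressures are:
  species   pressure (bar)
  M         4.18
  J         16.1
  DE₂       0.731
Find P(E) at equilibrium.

At equilibrium, Kp = P(E)³·P(DE₂)³ / (P(M)³·P(J)) = 0.296.
(P(E))³·(0.731)³ / ((4.18)³·(16.1)) = 0.296
P(E)³ = 891 ⇒ P(E) = 9.62 bar

P(E) = 9.62 bar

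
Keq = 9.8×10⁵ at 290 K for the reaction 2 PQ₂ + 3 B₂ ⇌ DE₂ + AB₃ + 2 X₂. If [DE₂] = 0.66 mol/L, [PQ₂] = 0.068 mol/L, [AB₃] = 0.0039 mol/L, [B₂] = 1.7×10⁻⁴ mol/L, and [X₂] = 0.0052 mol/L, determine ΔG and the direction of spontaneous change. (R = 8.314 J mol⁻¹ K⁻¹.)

ΔG = 2.75 kJ/mol; the forward reaction is non-spontaneous

Q = [DE₂]·[AB₃]·[X₂]² / ([PQ₂]²·[B₂]³) = (0.66)·(0.0039)·(0.0052)² / ((0.068)²·(1.7×10⁻⁴)³) = 3.06×10⁶
ΔG = RT ln(Q/Keq) = (8.314 J mol⁻¹ K⁻¹)(290 K) × ln(3.06×10⁶/9.8×10⁵)
   = (2.411 kJ/mol)(1.139) = 2.75 kJ/mol
ΔG > 0, so the forward reaction is non-spontaneous (proceeds in reverse).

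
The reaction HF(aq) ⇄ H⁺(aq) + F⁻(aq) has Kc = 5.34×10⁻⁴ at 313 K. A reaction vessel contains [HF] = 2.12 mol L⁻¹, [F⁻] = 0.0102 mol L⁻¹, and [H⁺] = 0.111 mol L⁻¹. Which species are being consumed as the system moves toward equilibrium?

Qc = [H⁺]·[F⁻] / [HF] = (0.111)·(0.0102) / (2.12) = 5.34×10⁻⁴
Qc = 5.34×10⁻⁴ = Kc; the system is at equilibrium.

none (at equilibrium)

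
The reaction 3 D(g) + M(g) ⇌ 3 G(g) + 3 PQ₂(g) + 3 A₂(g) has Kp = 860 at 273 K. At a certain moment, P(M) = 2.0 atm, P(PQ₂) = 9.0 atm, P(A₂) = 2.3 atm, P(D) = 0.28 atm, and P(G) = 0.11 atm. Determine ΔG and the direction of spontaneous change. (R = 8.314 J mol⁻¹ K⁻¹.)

ΔG = -2.64 kJ/mol; the forward reaction is spontaneous

Qp = P(G)³·P(PQ₂)³·P(A₂)³ / (P(D)³·P(M)) = (0.11)³·(9.0)³·(2.3)³ / ((0.28)³·(2.0)) = 269
ΔG = RT ln(Qp/Kp) = (8.314 J mol⁻¹ K⁻¹)(273 K) × ln(269/860)
   = (2.270 kJ/mol)(-1.162) = -2.64 kJ/mol
ΔG < 0, so the forward reaction is spontaneous (proceeds forward).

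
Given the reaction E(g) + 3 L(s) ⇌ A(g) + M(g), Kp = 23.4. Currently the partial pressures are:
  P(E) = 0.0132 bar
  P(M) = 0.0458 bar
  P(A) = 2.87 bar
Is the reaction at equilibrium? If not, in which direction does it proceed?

toward products

(L is a pure solid — omitted from Qp.)
Qp = P(A)·P(M) / P(E) = (2.87)·(0.0458) / (0.0132) = 9.96
Qp = 9.96 < Kp = 23.4, so the forward reaction proceeds.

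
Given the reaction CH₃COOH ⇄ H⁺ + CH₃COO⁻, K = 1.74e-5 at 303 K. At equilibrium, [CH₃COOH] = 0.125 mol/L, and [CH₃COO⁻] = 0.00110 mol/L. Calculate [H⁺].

[H⁺] = 0.00198 mol/L

At equilibrium, K = [H⁺]·[CH₃COO⁻] / [CH₃COOH] = 1.74e-5.
([H⁺])·(0.00110) / (0.125) = 1.74e-5
[H⁺] = 0.00198 mol/L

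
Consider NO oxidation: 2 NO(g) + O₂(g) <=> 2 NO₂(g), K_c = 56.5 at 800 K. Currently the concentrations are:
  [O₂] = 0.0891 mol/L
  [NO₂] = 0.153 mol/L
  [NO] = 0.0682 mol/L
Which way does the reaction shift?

at equilibrium

Q_c = [NO₂]² / ([NO]²·[O₂]) = (0.153)² / ((0.0682)²·(0.0891)) = 56.5
Q_c = 56.5 = K_c, so the system is already at equilibrium.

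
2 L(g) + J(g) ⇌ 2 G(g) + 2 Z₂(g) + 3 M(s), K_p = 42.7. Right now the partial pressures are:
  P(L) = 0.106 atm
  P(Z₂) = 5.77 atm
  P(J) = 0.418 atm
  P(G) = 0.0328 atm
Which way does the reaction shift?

(M is a pure solid — omitted from Q_p.)
Q_p = P(G)²·P(Z₂)² / (P(L)²·P(J)) = (0.0328)²·(5.77)² / ((0.106)²·(0.418)) = 7.63
Q_p = 7.63 < K_p = 42.7, so the forward reaction proceeds.

in the forward direction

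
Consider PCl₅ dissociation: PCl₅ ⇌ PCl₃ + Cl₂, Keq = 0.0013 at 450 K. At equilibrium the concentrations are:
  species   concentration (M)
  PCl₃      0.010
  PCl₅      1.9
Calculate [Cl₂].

[Cl₂] = 0.25 M

At equilibrium, Keq = [PCl₃]·[Cl₂] / [PCl₅] = 0.0013.
(0.010)·([Cl₂]) / (1.9) = 0.0013
[Cl₂] = 0.247 = 0.25 M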